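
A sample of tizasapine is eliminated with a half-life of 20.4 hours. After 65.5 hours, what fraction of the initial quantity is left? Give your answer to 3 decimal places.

0.108

n = 65.5/20.4 ≈ 3.2108 half-lives.
Fraction remaining = (1/2)^3.2108 ≈ 0.10801.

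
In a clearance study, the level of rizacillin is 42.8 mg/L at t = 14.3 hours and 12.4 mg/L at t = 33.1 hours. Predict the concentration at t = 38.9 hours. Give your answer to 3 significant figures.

8.46 mg/L

Over Δt = 33.1 − 14.3 = 18.8 hours, the level fell by a factor of 42.8/12.4 ≈ 3.4516.
n = log₂(3.4516) ≈ 1.7873 half-lives, so t½ = 18.8/1.7873 ≈ 10.519 hours.
From t = 33.1 to t = 38.9: 12.4 × (1/2)^((38.9−33.1)/10.519) ≈ 8.4613 mg/L.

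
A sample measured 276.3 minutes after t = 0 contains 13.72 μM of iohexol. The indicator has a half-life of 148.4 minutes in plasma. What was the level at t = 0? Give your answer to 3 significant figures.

49.9 μM

Number of half-lives elapsed: n = 276.3/148.4 ≈ 1.8619.
A₀ = A × 2^n = 13.72 × 2^1.8619 = 13.72 × 3.6348 ≈ 49.869 μM.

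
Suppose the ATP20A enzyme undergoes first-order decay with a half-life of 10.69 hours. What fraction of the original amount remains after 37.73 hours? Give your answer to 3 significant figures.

0.0866

n = 37.73/10.69 ≈ 3.5295 half-lives.
Fraction remaining = (1/2)^3.5295 ≈ 0.086601.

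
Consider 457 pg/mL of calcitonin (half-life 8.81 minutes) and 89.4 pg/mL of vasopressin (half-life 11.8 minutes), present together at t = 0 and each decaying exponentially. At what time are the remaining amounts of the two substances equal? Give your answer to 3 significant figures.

81.8 minutes

Set 457·(1/2)^(t/8.81) = 89.4·(1/2)^(t/11.8).
Taking log₂: log₂(457/89.4) = t·(1/8.81 − 1/11.8).
log₂(5.1119) = 2.3538; 1/8.81 − 1/11.8 = 0.028762.
t = 2.3538 / 0.028762 ≈ 81.84 minutes.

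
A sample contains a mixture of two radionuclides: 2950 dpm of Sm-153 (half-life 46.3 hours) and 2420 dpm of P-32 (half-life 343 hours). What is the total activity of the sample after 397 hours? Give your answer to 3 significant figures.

Sm-153: 2950 × (1/2)^(397/46.3) = 2950 × (1/2)^8.5745 ≈ 7.7381 dpm.
P-32: 2420 × (1/2)^(397/343) = 2420 × (1/2)^1.1574 ≈ 1084.9 dpm.
Total = 7.7381 + 1084.9 ≈ 1092.6 dpm.

1090 dpm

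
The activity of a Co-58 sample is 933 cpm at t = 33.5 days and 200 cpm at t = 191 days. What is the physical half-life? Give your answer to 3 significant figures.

70.9 days

Over Δt = 191 − 33.5 = 157.5 days, the level fell by a factor of 933/200 ≈ 4.665.
n = log₂(4.665) ≈ 2.2219 half-lives, so t½ = 157.5/2.2219 ≈ 70.886 days.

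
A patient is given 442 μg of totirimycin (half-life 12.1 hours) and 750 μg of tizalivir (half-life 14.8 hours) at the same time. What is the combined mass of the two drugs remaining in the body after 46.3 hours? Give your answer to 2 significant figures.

totirimycin: 442 × (1/2)^(46.3/12.1) = 442 × (1/2)^3.8264 ≈ 31.156 μg.
tizalivir: 750 × (1/2)^(46.3/14.8) = 750 × (1/2)^3.1284 ≈ 85.768 μg.
Total = 31.156 + 85.768 ≈ 116.92 μg.

120 μg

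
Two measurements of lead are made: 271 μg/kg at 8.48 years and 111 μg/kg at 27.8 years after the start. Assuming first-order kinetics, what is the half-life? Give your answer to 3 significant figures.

Over Δt = 27.8 − 8.48 = 19.32 years, the level fell by a factor of 271/111 ≈ 2.4414.
n = log₂(2.4414) ≈ 1.2877 half-lives, so t½ = 19.32/1.2877 ≈ 15.003 years.

15.0 years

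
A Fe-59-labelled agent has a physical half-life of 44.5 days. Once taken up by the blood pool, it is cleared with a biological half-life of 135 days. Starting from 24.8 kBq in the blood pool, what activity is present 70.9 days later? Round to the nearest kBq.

1/t_eff = 1/t_phys + 1/t_biol = 1/44.5 + 1/135 = 0.029879 per day.
t_eff = 44.5 × 135 / (44.5 + 135) ≈ 33.468 days.
Remaining = 24.8 × (1/2)^(70.9/33.468) = 24.8 × (1/2)^2.1184 ≈ 5.7113 kBq.

6 kBq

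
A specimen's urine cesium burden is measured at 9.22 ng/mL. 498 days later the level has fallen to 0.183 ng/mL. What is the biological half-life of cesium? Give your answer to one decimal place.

A/A₀ = 0.183/9.22 ≈ 0.019848.
n = log₂(50.383) ≈ 5.6549 half-lives elapsed in 498 days.
t½ = 498/5.6549 ≈ 88.066 days.

88.1 days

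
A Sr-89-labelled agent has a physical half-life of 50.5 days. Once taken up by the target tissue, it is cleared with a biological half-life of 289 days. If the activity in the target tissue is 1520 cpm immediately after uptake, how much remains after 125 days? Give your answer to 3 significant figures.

1/t_eff = 1/t_phys + 1/t_biol = 1/50.5 + 1/289 = 0.023262 per day.
t_eff = 50.5 × 289 / (50.5 + 289) ≈ 42.988 days.
Remaining = 1520 × (1/2)^(125/42.988) = 1520 × (1/2)^2.9078 ≈ 202.54 cpm.

203 cpm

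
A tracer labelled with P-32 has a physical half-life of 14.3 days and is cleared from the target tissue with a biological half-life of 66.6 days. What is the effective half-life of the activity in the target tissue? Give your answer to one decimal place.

11.8 days

1/t_eff = 1/t_phys + 1/t_biol = 1/14.3 + 1/66.6 = 0.084945 per day.
t_eff = 14.3 × 66.6 / (14.3 + 66.6) ≈ 11.772 days.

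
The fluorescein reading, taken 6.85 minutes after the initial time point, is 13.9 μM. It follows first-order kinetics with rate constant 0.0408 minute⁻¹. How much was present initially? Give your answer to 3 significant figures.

18.4 μM

t½ = ln 2 / k = 0.69315 / 0.0408 ≈ 16.989 minutes.
Number of half-lives elapsed: n = 6.85/16.989 ≈ 0.4032.
A₀ = A × 2^n = 13.9 × 2^0.4032 = 13.9 × 1.3224 ≈ 18.382 μM.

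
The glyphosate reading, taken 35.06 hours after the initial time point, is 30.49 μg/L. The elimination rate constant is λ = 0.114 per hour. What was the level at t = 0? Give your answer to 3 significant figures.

t½ = ln 2 / λ = 0.69315 / 0.114 ≈ 6.0802 hours.
Number of half-lives elapsed: n = 35.06/6.0802 ≈ 5.7662.
A₀ = A × 2^n = 30.49 × 2^5.7662 = 30.49 × 54.426 ≈ 1659.4 μg/L.

1660 μg/L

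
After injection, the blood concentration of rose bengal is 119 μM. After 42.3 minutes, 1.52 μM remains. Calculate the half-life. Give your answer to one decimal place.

6.7 minutes

A/A₀ = 1.52/119 ≈ 0.012773.
n = log₂(78.289) ≈ 6.2907 half-lives elapsed in 42.3 minutes.
t½ = 42.3/6.2907 ≈ 6.7242 minutes.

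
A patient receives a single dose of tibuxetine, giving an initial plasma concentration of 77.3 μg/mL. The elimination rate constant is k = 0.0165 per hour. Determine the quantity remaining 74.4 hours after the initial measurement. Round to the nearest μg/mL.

t½ = ln 2 / k = 0.69315 / 0.0165 ≈ 42.009 hours.
Number of half-lives: n = 74.4/42.009 ≈ 1.7711.
Remaining = 77.3 × (1/2)^1.7711 = 77.3 × 0.29299 ≈ 22.649 μg/mL.

23 μg/mL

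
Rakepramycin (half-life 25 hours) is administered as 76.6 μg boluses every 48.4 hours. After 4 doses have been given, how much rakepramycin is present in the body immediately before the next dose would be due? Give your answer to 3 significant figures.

27.0 μg

The 4 doses were given 193.6, 145.2, 96.8, 48.4 hours ago.
Total = 76.6·(1/2)^(193.6/25) + 76.6·(1/2)^(145.2/25) + 76.6·(1/2)^(96.8/25) + 76.6·(1/2)^(48.4/25)
      = 0.35732 + 1.3672 + 5.2317 + 20.019 ≈ 26.975 μg.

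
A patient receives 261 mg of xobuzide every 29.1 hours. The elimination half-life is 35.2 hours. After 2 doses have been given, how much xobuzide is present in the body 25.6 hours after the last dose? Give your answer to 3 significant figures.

247 mg

The 2 doses were given 54.7, 25.6 hours ago.
Total = 261·(1/2)^(54.7/35.2) + 261·(1/2)^(25.6/35.2)
      = 88.889 + 157.66 ≈ 246.54 mg.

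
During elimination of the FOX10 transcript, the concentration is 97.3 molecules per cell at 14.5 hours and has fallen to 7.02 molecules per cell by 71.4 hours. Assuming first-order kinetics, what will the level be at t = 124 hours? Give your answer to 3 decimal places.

0.618 molecules per cell

Over Δt = 71.4 − 14.5 = 56.9 hours, the level fell by a factor of 97.3/7.02 ≈ 13.86.
n = log₂(13.86) ≈ 3.7929 half-lives, so t½ = 56.9/3.7929 ≈ 15.002 hours.
From t = 71.4 to t = 124: 7.02 × (1/2)^((124−71.4)/15.002) ≈ 0.6178 molecules per cell.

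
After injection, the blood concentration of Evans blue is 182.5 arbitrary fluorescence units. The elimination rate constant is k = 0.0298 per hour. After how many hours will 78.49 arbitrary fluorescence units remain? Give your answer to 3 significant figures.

t½ = ln 2 / k = 0.69315 / 0.0298 ≈ 23.26 hours.
Fraction remaining = 78.49/182.5 ≈ 0.43008.
n = log₂(182.5/78.49) = ln(2.3251)/ln 2 ≈ 1.2173 half-lives.
t = n × t½ = 1.2173 × 23.26 ≈ 28.315 hours.

28.3 hours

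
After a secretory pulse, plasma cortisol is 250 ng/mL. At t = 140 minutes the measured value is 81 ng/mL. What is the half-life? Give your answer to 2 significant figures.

A/A₀ = 81/250 ≈ 0.324.
n = log₂(3.0864) ≈ 1.6259 half-lives elapsed in 140 minutes.
t½ = 140/1.6259 ≈ 86.104 minutes.

86 minutes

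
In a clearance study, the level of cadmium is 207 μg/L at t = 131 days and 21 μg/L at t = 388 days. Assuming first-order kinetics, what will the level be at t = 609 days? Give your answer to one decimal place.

Over Δt = 388 − 131 = 257 days, the level fell by a factor of 207/21 ≈ 9.8571.
n = log₂(9.8571) ≈ 3.3012 half-lives, so t½ = 257/3.3012 ≈ 77.851 days.
From t = 388 to t = 609: 21 × (1/2)^((609−388)/77.851) ≈ 2.9354 μg/L.

2.9 μg/L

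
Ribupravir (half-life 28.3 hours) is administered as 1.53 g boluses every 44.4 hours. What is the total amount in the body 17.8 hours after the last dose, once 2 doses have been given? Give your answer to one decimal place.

1.3 g

The 2 doses were given 62.2, 17.8 hours ago.
Total = 1.53·(1/2)^(62.2/28.3) + 1.53·(1/2)^(17.8/28.3)
      = 0.33348 + 0.98935 ≈ 1.3228 g.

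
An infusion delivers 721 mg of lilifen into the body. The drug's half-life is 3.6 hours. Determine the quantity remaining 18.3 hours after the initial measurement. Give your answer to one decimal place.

Number of half-lives: n = 18.3/3.6 ≈ 5.0833.
Remaining = 721 × (1/2)^5.0833 = 721 × 0.029496 ≈ 21.267 mg.

21.3 mg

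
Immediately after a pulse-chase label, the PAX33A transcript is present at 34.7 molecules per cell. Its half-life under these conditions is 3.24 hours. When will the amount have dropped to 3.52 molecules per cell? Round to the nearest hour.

Fraction remaining = 3.52/34.7 ≈ 0.10144.
n = log₂(34.7/3.52) = ln(9.858)/ln 2 ≈ 3.3013 half-lives.
t = n × t½ = 3.3013 × 3.24 ≈ 10.696 hours.

11 hours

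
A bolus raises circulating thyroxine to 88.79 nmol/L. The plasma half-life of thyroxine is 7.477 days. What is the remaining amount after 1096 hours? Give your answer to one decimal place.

1.3 nmol/L

Convert the elapsed time: 1096 hours = 45.6667 days.
Number of half-lives: n = 45.6667/7.477 ≈ 6.1076.
Remaining = 88.79 × (1/2)^6.1076 = 88.79 × 0.014502 ≈ 1.2876 nmol/L.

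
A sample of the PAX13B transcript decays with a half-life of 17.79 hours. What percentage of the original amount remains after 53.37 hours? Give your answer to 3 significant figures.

n = 53.37/17.79 ≈ 3 half-lives.
Fraction remaining = (1/2)^3 ≈ 0.125, i.e. 12.5%.

12.5%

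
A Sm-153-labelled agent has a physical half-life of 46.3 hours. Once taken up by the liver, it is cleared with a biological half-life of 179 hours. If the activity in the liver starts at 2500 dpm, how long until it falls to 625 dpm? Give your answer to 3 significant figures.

73.6 hours

1/t_eff = 1/t_phys + 1/t_biol = 1/46.3 + 1/179 = 0.027185 per hour.
t_eff = 46.3 × 179 / (46.3 + 179) ≈ 36.785 hours.
n = log₂(2500/625) ≈ 2; t = 2 × 36.785 ≈ 73.57 hours.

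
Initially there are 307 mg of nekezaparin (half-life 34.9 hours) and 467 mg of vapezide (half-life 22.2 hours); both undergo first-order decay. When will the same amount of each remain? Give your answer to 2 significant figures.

37 hours

Set 307·(1/2)^(t/34.9) = 467·(1/2)^(t/22.2).
Taking log₂: log₂(307/467) = t·(1/34.9 − 1/22.2).
log₂(0.65739) = -0.60518; 1/34.9 − 1/22.2 = -0.016392.
t = -0.60518 / -0.016392 ≈ 36.92 hours.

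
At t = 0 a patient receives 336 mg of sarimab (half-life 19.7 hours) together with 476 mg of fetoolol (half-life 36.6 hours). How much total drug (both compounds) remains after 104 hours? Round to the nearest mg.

75 mg

sarimab: 336 × (1/2)^(104/19.7) = 336 × (1/2)^5.2792 ≈ 8.6526 mg.
fetoolol: 476 × (1/2)^(104/36.6) = 476 × (1/2)^2.8415 ≈ 66.408 mg.
Total = 8.6526 + 66.408 ≈ 75.061 mg.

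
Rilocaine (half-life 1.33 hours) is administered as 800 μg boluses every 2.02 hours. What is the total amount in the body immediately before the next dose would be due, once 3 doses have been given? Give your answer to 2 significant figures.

410 μg

The 3 doses were given 6.06, 4.04, 2.02 hours ago.
Total = 800·(1/2)^(6.06/1.33) + 800·(1/2)^(4.04/1.33) + 800·(1/2)^(2.02/1.33)
      = 34 + 97.428 + 279.18 ≈ 410.61 μg.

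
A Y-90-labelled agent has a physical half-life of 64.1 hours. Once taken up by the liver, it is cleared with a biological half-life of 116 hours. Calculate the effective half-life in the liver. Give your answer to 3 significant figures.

1/t_eff = 1/t_phys + 1/t_biol = 1/64.1 + 1/116 = 0.024221 per hour.
t_eff = 64.1 × 116 / (64.1 + 116) ≈ 41.286 hours.

41.3 hours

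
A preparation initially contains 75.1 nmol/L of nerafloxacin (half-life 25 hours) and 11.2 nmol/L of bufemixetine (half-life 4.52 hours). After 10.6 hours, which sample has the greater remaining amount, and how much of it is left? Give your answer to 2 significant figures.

nerafloxacin: 75.1 × (1/2)^0.424 ≈ 55.976 nmol/L.
bufemixetine: 11.2 × (1/2)^2.3451 ≈ 2.2043 nmol/L.
Nerafloxacin has more remaining, at ≈ 55.976 nmol/L.

nerafloxacin, 56 nmol/L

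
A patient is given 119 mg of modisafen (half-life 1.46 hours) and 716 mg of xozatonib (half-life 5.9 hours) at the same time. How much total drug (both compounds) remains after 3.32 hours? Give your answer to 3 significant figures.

509 mg

modisafen: 119 × (1/2)^(3.32/1.46) = 119 × (1/2)^2.274 ≈ 24.604 mg.
xozatonib: 716 × (1/2)^(3.32/5.9) = 716 × (1/2)^0.56271 ≈ 484.75 mg.
Total = 24.604 + 484.75 ≈ 509.36 mg.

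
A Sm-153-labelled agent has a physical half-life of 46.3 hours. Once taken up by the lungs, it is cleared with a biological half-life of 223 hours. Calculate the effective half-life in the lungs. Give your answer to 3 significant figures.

38.3 hours

1/t_eff = 1/t_phys + 1/t_biol = 1/46.3 + 1/223 = 0.026083 per hour.
t_eff = 46.3 × 223 / (46.3 + 223) ≈ 38.34 hours.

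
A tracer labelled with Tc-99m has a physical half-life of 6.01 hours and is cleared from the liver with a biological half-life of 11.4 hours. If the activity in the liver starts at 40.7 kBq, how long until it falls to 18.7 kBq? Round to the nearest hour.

4 hours

1/t_eff = 1/t_phys + 1/t_biol = 1/6.01 + 1/11.4 = 0.25411 per hour.
t_eff = 6.01 × 11.4 / (6.01 + 11.4) ≈ 3.9353 hours.
n = log₂(40.7/18.7) ≈ 1.122; t = 1.122 × 3.9353 ≈ 4.4154 hours.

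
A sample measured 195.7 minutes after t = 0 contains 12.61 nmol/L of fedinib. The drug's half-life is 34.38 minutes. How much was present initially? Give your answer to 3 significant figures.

652 nmol/L

Number of half-lives elapsed: n = 195.7/34.38 ≈ 5.6923.
A₀ = A × 2^n = 12.61 × 2^5.6923 = 12.61 × 51.706 ≈ 652.01 nmol/L.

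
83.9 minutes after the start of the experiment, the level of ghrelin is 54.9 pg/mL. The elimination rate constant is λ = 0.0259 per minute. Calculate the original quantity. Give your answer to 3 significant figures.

482 pg/mL

t½ = ln 2 / λ = 0.69315 / 0.0259 ≈ 26.762 minutes.
Number of half-lives elapsed: n = 83.9/26.762 ≈ 3.135.
A₀ = A × 2^n = 54.9 × 2^3.135 = 54.9 × 8.7847 ≈ 482.28 pg/mL.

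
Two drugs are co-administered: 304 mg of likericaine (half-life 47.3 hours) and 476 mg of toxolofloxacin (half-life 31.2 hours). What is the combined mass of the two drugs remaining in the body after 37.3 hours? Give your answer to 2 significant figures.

likericaine: 304 × (1/2)^(37.3/47.3) = 304 × (1/2)^0.78858 ≈ 175.99 mg.
toxolofloxacin: 476 × (1/2)^(37.3/31.2) = 476 × (1/2)^1.1955 ≈ 207.84 mg.
Total = 175.99 + 207.84 ≈ 383.83 mg.

380 mg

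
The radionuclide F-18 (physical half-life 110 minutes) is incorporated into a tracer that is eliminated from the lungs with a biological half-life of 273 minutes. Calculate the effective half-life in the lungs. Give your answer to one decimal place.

1/t_eff = 1/t_phys + 1/t_biol = 1/110 + 1/273 = 0.012754 per minute.
t_eff = 110 × 273 / (110 + 273) ≈ 78.407 minutes.

78.4 minutes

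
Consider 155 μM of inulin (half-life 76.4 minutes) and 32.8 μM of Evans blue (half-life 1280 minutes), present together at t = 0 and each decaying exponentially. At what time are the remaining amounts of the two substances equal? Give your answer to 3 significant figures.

182 minutes

Set 155·(1/2)^(t/76.4) = 32.8·(1/2)^(t/1280).
Taking log₂: log₂(155/32.8) = t·(1/76.4 − 1/1280).
log₂(4.7256) = 2.2405; 1/76.4 − 1/1280 = 0.012308.
t = 2.2405 / 0.012308 ≈ 182.04 minutes.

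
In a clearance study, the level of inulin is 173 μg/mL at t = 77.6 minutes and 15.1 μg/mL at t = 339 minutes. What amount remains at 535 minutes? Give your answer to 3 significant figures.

2.43 μg/mL

Over Δt = 339 − 77.6 = 261.4 minutes, the level fell by a factor of 173/15.1 ≈ 11.457.
n = log₂(11.457) ≈ 3.5182 half-lives, so t½ = 261.4/3.5182 ≈ 74.3 minutes.
From t = 339 to t = 535: 15.1 × (1/2)^((535−339)/74.3) ≈ 2.4259 μg/mL.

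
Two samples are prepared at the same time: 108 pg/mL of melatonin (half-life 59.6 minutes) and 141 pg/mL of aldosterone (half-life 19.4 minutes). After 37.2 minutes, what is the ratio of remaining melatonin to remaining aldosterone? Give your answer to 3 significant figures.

1.88

melatonin: 108 × (1/2)^(37.2/59.6) = 108 × (1/2)^0.62416 ≈ 70.07 pg/mL.
aldosterone: 141 × (1/2)^(37.2/19.4) = 141 × (1/2)^1.9175 ≈ 37.324 pg/mL.
Ratio ≈ 70.07 / 37.324 ≈ 1.8774.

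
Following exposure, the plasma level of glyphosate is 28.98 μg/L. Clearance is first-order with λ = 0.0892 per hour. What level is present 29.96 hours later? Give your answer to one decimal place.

2.0 μg/L

t½ = ln 2 / λ = 0.69315 / 0.0892 ≈ 7.7707 hours.
Number of half-lives: n = 29.96/7.7707 ≈ 3.8555.
Remaining = 28.98 × (1/2)^3.8555 = 28.98 × 0.069084 ≈ 2.0021 μg/L.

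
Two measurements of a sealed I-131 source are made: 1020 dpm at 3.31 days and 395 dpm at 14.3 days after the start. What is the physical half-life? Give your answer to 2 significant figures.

8.0 days

Over Δt = 14.3 − 3.31 = 10.99 days, the level fell by a factor of 1020/395 ≈ 2.5823.
n = log₂(2.5823) ≈ 1.3686 half-lives, so t½ = 10.99/1.3686 ≈ 8.0298 days.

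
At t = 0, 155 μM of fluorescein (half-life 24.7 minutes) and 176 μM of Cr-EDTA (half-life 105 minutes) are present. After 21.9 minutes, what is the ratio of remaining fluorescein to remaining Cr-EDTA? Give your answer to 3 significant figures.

0.550

fluorescein: 155 × (1/2)^(21.9/24.7) = 155 × (1/2)^0.88664 ≈ 83.835 μM.
Cr-EDTA: 176 × (1/2)^(21.9/105) = 176 × (1/2)^0.20857 ≈ 152.31 μM.
Ratio ≈ 83.835 / 152.31 ≈ 0.55043.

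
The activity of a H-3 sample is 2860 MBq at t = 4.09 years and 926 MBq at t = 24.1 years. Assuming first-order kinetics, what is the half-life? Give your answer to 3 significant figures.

Over Δt = 24.1 − 4.09 = 20.01 years, the level fell by a factor of 2860/926 ≈ 3.0886.
n = log₂(3.0886) ≈ 1.6269 half-lives, so t½ = 20.01/1.6269 ≈ 12.299 years.

12.3 years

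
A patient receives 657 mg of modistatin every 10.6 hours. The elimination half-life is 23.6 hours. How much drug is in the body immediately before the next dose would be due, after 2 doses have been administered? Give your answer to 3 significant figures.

The 2 doses were given 21.2, 10.6 hours ago.
Total = 657·(1/2)^(21.2/23.6) + 657·(1/2)^(10.6/23.6)
      = 352.49 + 481.23 ≈ 833.73 mg.

834 mg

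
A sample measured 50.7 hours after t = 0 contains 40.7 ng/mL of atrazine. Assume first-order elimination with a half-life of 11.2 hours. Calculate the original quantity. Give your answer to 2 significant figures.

Number of half-lives elapsed: n = 50.7/11.2 ≈ 4.5268.
A₀ = A × 2^n = 40.7 × 2^4.5268 = 40.7 × 23.051 ≈ 938.19 ng/mL.

940 ng/mL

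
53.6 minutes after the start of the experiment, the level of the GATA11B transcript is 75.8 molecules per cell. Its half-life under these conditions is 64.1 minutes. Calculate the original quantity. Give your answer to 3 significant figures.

135 molecules per cell

Number of half-lives elapsed: n = 53.6/64.1 ≈ 0.83619.
A₀ = A × 2^n = 75.8 × 2^0.83619 = 75.8 × 1.7853 ≈ 135.33 molecules per cell.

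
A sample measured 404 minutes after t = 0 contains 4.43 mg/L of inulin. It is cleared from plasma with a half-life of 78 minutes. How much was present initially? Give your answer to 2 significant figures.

160 mg/L

Number of half-lives elapsed: n = 404/78 ≈ 5.1795.
A₀ = A × 2^n = 4.43 × 2^5.1795 = 4.43 × 36.239 ≈ 160.54 mg/L.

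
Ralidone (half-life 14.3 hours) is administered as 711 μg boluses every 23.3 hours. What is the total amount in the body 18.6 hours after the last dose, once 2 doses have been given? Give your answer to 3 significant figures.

The 2 doses were given 41.9, 18.6 hours ago.
Total = 711·(1/2)^(41.9/14.3) + 711·(1/2)^(18.6/14.3)
      = 93.289 + 288.62 ≈ 381.9 μg.

382 μg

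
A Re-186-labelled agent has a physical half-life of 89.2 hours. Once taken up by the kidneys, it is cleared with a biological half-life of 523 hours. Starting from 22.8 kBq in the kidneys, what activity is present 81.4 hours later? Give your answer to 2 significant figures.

1/t_eff = 1/t_phys + 1/t_biol = 1/89.2 + 1/523 = 0.013123 per hour.
t_eff = 89.2 × 523 / (89.2 + 523) ≈ 76.203 hours.
Remaining = 22.8 × (1/2)^(81.4/76.203) = 22.8 × (1/2)^1.0682 ≈ 10.874 kBq.

11 kBq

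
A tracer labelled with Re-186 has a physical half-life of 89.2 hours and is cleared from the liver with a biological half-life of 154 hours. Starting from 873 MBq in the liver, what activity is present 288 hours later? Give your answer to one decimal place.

25.5 MBq

1/t_eff = 1/t_phys + 1/t_biol = 1/89.2 + 1/154 = 0.017704 per hour.
t_eff = 89.2 × 154 / (89.2 + 154) ≈ 56.484 hours.
Remaining = 873 × (1/2)^(288/56.484) = 873 × (1/2)^5.0988 ≈ 25.475 MBq.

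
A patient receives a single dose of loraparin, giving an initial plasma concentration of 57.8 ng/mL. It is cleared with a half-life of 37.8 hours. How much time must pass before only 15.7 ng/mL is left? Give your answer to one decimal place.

Fraction remaining = 15.7/57.8 ≈ 0.27163.
n = log₂(57.8/15.7) = ln(3.6815)/ln 2 ≈ 1.8803 half-lives.
t = n × t½ = 1.8803 × 37.8 ≈ 71.076 hours.

71.1 hours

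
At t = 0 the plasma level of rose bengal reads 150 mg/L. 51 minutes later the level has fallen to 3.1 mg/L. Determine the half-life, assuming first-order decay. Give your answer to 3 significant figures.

9.11 minutes

A/A₀ = 3.1/150 ≈ 0.020667.
n = log₂(48.387) ≈ 5.5966 half-lives elapsed in 51 minutes.
t½ = 51/5.5966 ≈ 9.1128 minutes.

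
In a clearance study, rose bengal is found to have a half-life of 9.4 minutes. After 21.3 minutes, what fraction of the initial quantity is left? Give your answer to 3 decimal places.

n = 21.3/9.4 ≈ 2.266 half-lives.
Fraction remaining = (1/2)^2.266 ≈ 0.20791.

0.208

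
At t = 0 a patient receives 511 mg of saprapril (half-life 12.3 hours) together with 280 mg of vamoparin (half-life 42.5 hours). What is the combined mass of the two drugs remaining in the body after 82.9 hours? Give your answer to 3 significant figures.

saprapril: 511 × (1/2)^(82.9/12.3) = 511 × (1/2)^6.7398 ≈ 4.7811 mg.
vamoparin: 280 × (1/2)^(82.9/42.5) = 280 × (1/2)^1.9506 ≈ 72.439 mg.
Total = 4.7811 + 72.439 ≈ 77.22 mg.

77.2 mg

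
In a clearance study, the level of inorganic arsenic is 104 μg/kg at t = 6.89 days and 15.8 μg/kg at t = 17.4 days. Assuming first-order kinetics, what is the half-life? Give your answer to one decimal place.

Over Δt = 17.4 − 6.89 = 10.51 days, the level fell by a factor of 104/15.8 ≈ 6.5823.
n = log₂(6.5823) ≈ 2.7186 half-lives, so t½ = 10.51/2.7186 ≈ 3.866 days.

3.9 days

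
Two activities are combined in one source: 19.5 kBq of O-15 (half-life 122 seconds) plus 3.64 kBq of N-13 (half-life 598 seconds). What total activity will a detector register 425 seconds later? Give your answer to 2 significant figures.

O-15: 19.5 × (1/2)^(425/122) = 19.5 × (1/2)^3.4836 ≈ 1.7433 kBq.
N-13: 3.64 × (1/2)^(425/598) = 3.64 × (1/2)^0.7107 ≈ 2.2241 kBq.
Total = 1.7433 + 2.2241 ≈ 3.9674 kBq.

4.0 kBq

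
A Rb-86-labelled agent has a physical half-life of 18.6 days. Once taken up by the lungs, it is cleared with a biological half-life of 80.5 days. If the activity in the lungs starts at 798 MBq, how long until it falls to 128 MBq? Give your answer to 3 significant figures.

39.9 days

1/t_eff = 1/t_phys + 1/t_biol = 1/18.6 + 1/80.5 = 0.066186 per day.
t_eff = 18.6 × 80.5 / (18.6 + 80.5) ≈ 15.109 days.
n = log₂(798/128) ≈ 2.6402; t = 2.6402 × 15.109 ≈ 39.891 days.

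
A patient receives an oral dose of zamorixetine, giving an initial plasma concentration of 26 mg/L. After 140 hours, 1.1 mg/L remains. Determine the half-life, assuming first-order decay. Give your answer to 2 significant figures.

31 hours

A/A₀ = 1.1/26 ≈ 0.042308.
n = log₂(23.636) ≈ 4.5629 half-lives elapsed in 140 hours.
t½ = 140/4.5629 ≈ 30.682 hours.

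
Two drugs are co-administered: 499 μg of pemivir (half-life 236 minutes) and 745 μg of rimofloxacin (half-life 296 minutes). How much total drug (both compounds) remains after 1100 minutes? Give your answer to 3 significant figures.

76.4 μg

pemivir: 499 × (1/2)^(1100/236) = 499 × (1/2)^4.661 ≈ 19.724 μg.
rimofloxacin: 745 × (1/2)^(1100/296) = 745 × (1/2)^3.7162 ≈ 56.684 μg.
Total = 19.724 + 56.684 ≈ 76.408 μg.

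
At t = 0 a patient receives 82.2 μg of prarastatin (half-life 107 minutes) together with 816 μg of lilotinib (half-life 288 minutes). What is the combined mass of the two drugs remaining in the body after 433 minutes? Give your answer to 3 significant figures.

293 μg

prarastatin: 82.2 × (1/2)^(433/107) = 82.2 × (1/2)^4.0467 ≈ 4.9738 μg.
lilotinib: 816 × (1/2)^(433/288) = 816 × (1/2)^1.5035 ≈ 287.81 μg.
Total = 4.9738 + 287.81 ≈ 292.78 μg.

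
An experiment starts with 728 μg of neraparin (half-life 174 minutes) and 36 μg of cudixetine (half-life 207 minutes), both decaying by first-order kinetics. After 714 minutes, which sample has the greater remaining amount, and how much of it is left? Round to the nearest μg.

neraparin, 42 μg

neraparin: 728 × (1/2)^4.1034 ≈ 42.352 μg.
cudixetine: 36 × (1/2)^3.4493 ≈ 3.2958 μg.
Neraparin has more remaining, at ≈ 42.352 μg.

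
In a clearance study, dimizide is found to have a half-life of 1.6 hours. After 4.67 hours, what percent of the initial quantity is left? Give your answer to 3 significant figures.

n = 4.67/1.6 ≈ 2.9187 half-lives.
Fraction remaining = (1/2)^2.9187 ≈ 0.13224, i.e. 13.224%.

13.2%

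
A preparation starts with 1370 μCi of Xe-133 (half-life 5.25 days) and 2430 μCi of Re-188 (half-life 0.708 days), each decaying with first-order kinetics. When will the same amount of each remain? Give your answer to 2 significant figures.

0.68 days

Set 1370·(1/2)^(t/5.25) = 2430·(1/2)^(t/0.708).
Taking log₂: log₂(1370/2430) = t·(1/5.25 − 1/0.708).
log₂(0.56379) = -0.82678; 1/5.25 − 1/0.708 = -1.222.
t = -0.82678 / -1.222 ≈ 0.67661 days.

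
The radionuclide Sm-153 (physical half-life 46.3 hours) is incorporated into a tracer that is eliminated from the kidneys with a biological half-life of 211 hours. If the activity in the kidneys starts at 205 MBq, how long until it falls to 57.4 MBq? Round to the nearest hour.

70 hours

1/t_eff = 1/t_phys + 1/t_biol = 1/46.3 + 1/211 = 0.026338 per hour.
t_eff = 46.3 × 211 / (46.3 + 211) ≈ 37.969 hours.
n = log₂(205/57.4) ≈ 1.8365; t = 1.8365 × 37.969 ≈ 69.729 hours.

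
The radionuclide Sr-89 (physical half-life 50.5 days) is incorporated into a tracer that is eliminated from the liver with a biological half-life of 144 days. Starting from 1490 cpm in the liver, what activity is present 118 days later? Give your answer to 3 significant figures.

1/t_eff = 1/t_phys + 1/t_biol = 1/50.5 + 1/144 = 0.026746 per day.
t_eff = 50.5 × 144 / (50.5 + 144) ≈ 37.388 days.
Remaining = 1490 × (1/2)^(118/37.388) = 1490 × (1/2)^3.1561 ≈ 167.15 cpm.

167 cpm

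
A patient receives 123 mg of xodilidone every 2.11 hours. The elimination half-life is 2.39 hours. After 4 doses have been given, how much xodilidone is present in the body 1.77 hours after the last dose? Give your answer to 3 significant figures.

The 4 doses were given 8.1, 5.99, 3.88, 1.77 hours ago.
Total = 123·(1/2)^(8.1/2.39) + 123·(1/2)^(5.99/2.39) + 123·(1/2)^(3.88/2.39) + 123·(1/2)^(1.77/2.39)
      = 11.74 + 21.649 + 39.921 + 73.615 ≈ 146.93 mg.

147 mg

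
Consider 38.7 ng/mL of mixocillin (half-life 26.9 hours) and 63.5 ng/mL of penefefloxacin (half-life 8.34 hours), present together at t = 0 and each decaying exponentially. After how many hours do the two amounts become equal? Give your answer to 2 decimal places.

Set 38.7·(1/2)^(t/26.9) = 63.5·(1/2)^(t/8.34).
Taking log₂: log₂(38.7/63.5) = t·(1/26.9 − 1/8.34).
log₂(0.60945) = -0.71442; 1/26.9 − 1/8.34 = -0.082729.
t = -0.71442 / -0.082729 ≈ 8.6357 hours.

8.64 hours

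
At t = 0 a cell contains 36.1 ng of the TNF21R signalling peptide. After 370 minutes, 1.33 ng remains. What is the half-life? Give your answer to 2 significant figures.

A/A₀ = 1.33/36.1 ≈ 0.036842.
n = log₂(27.143) ≈ 4.7625 half-lives elapsed in 370 minutes.
t½ = 370/4.7625 ≈ 77.69 minutes.

78 minutes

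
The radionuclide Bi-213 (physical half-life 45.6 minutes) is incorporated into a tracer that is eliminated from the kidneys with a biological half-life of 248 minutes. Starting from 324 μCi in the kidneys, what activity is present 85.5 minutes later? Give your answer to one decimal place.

69.6 μCi

1/t_eff = 1/t_phys + 1/t_biol = 1/45.6 + 1/248 = 0.025962 per minute.
t_eff = 45.6 × 248 / (45.6 + 248) ≈ 38.518 minutes.
Remaining = 324 × (1/2)^(85.5/38.518) = 324 × (1/2)^2.2198 ≈ 69.555 μCi.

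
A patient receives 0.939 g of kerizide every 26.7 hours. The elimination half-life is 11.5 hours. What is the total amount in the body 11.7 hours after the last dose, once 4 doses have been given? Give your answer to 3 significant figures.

0.579 g

The 4 doses were given 91.8, 65.1, 38.4, 11.7 hours ago.
Total = 0.939·(1/2)^(91.8/11.5) + 0.939·(1/2)^(65.1/11.5) + 0.939·(1/2)^(38.4/11.5) + 0.939·(1/2)^(11.7/11.5)
      = 0.0037125 + 0.01856 + 0.092787 + 0.46387 ≈ 0.57893 g.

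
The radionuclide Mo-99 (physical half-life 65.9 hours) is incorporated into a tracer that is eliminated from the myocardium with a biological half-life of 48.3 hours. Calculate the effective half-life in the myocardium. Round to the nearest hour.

28 hours

1/t_eff = 1/t_phys + 1/t_biol = 1/65.9 + 1/48.3 = 0.035878 per hour.
t_eff = 65.9 × 48.3 / (65.9 + 48.3) ≈ 27.872 hours.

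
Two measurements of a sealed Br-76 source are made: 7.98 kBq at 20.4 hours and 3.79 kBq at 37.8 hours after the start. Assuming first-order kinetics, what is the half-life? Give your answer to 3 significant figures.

Over Δt = 37.8 − 20.4 = 17.4 hours, the level fell by a factor of 7.98/3.79 ≈ 2.1055.
n = log₂(2.1055) ≈ 1.0742 half-lives, so t½ = 17.4/1.0742 ≈ 16.198 hours.

16.2 hours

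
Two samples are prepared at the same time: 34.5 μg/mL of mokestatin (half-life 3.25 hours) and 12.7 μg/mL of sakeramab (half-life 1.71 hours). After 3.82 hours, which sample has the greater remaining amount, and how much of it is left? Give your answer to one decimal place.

mokestatin: 34.5 × (1/2)^1.1754 ≈ 15.275 μg/mL.
sakeramab: 12.7 × (1/2)^2.2339 ≈ 2.6998 μg/mL.
Mokestatin has more remaining, at ≈ 15.275 μg/mL.

mokestatin, 15.3 μg/mL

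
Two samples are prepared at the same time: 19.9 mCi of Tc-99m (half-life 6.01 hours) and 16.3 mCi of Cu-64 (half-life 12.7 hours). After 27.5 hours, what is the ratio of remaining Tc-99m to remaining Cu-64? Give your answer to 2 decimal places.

0.23

Tc-99m: 19.9 × (1/2)^(27.5/6.01) = 19.9 × (1/2)^4.5757 ≈ 0.8345 mCi.
Cu-64: 16.3 × (1/2)^(27.5/12.7) = 16.3 × (1/2)^2.1654 ≈ 3.6337 mCi.
Ratio ≈ 0.8345 / 3.6337 ≈ 0.22966.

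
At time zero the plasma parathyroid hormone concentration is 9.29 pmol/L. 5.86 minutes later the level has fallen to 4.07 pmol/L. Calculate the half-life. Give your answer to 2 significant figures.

A/A₀ = 4.07/9.29 ≈ 0.43811.
n = log₂(2.2826) ≈ 1.1906 half-lives elapsed in 5.86 minutes.
t½ = 5.86/1.1906 ≈ 4.9217 minutes.

4.9 minutes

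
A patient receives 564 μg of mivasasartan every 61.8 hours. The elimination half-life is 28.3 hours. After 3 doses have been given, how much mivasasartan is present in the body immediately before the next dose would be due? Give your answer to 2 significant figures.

160 μg

The 3 doses were given 185.4, 123.6, 61.8 hours ago.
Total = 564·(1/2)^(185.4/28.3) + 564·(1/2)^(123.6/28.3) + 564·(1/2)^(61.8/28.3)
      = 6.014 + 27.323 + 124.14 ≈ 157.48 μg.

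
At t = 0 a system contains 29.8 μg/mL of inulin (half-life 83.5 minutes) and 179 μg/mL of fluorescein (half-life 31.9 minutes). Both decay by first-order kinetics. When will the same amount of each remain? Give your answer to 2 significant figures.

Set 29.8·(1/2)^(t/83.5) = 179·(1/2)^(t/31.9).
Taking log₂: log₂(29.8/179) = t·(1/83.5 − 1/31.9).
log₂(0.16648) = -2.5866; 1/83.5 − 1/31.9 = -0.019372.
t = -2.5866 / -0.019372 ≈ 133.52 minutes.

130 minutes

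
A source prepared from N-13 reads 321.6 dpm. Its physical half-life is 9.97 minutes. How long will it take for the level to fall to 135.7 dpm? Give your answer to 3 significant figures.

Fraction remaining = 135.7/321.6 ≈ 0.42195.
n = log₂(321.6/135.7) = ln(2.3699)/ln 2 ≈ 1.2448 half-lives.
t = n × t½ = 1.2448 × 9.97 ≈ 12.411 minutes.

12.4 minutes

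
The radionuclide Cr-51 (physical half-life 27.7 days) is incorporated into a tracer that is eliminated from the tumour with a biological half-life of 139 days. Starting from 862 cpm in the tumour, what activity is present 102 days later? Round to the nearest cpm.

1/t_eff = 1/t_phys + 1/t_biol = 1/27.7 + 1/139 = 0.043295 per day.
t_eff = 27.7 × 139 / (27.7 + 139) ≈ 23.097 days.
Remaining = 862 × (1/2)^(102/23.097) = 862 × (1/2)^4.4161 ≈ 40.376 cpm.

40 cpm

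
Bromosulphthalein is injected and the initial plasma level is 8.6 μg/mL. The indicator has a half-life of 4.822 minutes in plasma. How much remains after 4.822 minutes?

4.3 μg/mL

Elapsed time is 1 half-life (4.822/4.822).
Each half-life halves the amount: 8.6 × (1/2)^1 = 8.6/2 = 4.3 μg/mL.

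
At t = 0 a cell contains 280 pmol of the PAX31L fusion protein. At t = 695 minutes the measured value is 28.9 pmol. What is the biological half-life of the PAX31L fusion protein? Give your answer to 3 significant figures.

212 minutes

A/A₀ = 28.9/280 ≈ 0.10321.
n = log₂(9.6886) ≈ 3.2763 half-lives elapsed in 695 minutes.
t½ = 695/3.2763 ≈ 212.13 minutes.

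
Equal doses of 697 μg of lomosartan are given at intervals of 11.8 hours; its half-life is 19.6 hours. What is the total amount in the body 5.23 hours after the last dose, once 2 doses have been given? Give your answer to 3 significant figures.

961 μg

The 2 doses were given 17.03, 5.23 hours ago.
Total = 697·(1/2)^(17.03/19.6) + 697·(1/2)^(5.23/19.6)
      = 381.66 + 579.3 ≈ 960.96 μg.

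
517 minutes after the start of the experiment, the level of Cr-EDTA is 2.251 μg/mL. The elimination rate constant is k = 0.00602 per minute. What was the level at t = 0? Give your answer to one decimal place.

50.6 μg/mL

t½ = ln 2 / k = 0.69315 / 0.00602 ≈ 115.14 minutes.
Number of half-lives elapsed: n = 517/115.14 ≈ 4.4902.
A₀ = A × 2^n = 2.251 × 2^4.4902 = 2.251 × 22.474 ≈ 50.588 μg/mL.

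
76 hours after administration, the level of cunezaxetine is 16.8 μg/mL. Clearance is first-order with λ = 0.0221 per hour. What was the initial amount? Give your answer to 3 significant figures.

90.1 μg/mL

t½ = ln 2 / λ = 0.69315 / 0.0221 ≈ 31.364 hours.
Number of half-lives elapsed: n = 76/31.364 ≈ 2.4232.
A₀ = A × 2^n = 16.8 × 2^2.4232 = 16.8 × 5.3634 ≈ 90.105 μg/mL.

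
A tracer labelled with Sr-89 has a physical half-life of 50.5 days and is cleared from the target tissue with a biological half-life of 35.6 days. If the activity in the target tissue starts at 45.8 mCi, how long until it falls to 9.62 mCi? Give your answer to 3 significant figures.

1/t_eff = 1/t_phys + 1/t_biol = 1/50.5 + 1/35.6 = 0.047892 per day.
t_eff = 50.5 × 35.6 / (50.5 + 35.6) ≈ 20.88 days.
n = log₂(45.8/9.62) ≈ 2.2512; t = 2.2512 × 20.88 ≈ 47.007 days.

47.0 days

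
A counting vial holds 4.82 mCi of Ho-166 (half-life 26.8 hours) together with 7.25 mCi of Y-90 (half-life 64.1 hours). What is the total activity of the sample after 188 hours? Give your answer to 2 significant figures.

Ho-166: 4.82 × (1/2)^(188/26.8) = 4.82 × (1/2)^7.0149 ≈ 0.037269 mCi.
Y-90: 7.25 × (1/2)^(188/64.1) = 7.25 × (1/2)^2.9329 ≈ 0.94938 mCi.
Total = 0.037269 + 0.94938 ≈ 0.98665 mCi.

0.99 mCi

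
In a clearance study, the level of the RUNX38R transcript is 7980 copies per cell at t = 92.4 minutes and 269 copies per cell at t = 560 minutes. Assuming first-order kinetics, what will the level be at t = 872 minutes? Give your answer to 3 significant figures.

Over Δt = 560 − 92.4 = 467.6 minutes, the level fell by a factor of 7980/269 ≈ 29.665.
n = log₂(29.665) ≈ 4.8907 half-lives, so t½ = 467.6/4.8907 ≈ 95.61 minutes.
From t = 560 to t = 872: 269 × (1/2)^((872−560)/95.61) ≈ 28.016 copies per cell.

28.0 copies per cell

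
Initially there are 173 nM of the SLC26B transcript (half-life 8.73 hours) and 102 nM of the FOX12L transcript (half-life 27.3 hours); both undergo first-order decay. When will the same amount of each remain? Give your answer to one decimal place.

Set 173·(1/2)^(t/8.73) = 102·(1/2)^(t/27.3).
Taking log₂: log₂(173/102) = t·(1/8.73 − 1/27.3).
log₂(1.6961) = 0.7622; 1/8.73 − 1/27.3 = 0.077918.
t = 0.7622 / 0.077918 ≈ 9.7822 hours.

9.8 hours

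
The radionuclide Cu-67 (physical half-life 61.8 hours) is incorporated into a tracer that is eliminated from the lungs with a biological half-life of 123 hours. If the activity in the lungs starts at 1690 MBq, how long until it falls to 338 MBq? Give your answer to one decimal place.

1/t_eff = 1/t_phys + 1/t_biol = 1/61.8 + 1/123 = 0.024311 per hour.
t_eff = 61.8 × 123 / (61.8 + 123) ≈ 41.133 hours.
n = log₂(1690/338) ≈ 2.3219; t = 2.3219 × 41.133 ≈ 95.508 hours.

95.5 hours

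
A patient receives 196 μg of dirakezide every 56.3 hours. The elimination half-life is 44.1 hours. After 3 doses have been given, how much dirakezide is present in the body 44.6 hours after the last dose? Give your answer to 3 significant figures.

The 3 doses were given 157.2, 100.9, 44.6 hours ago.
Total = 196·(1/2)^(157.2/44.1) + 196·(1/2)^(100.9/44.1) + 196·(1/2)^(44.6/44.1)
      = 16.565 + 40.133 + 97.233 ≈ 153.93 μg.

154 μg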